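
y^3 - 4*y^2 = y^2*(y - 4)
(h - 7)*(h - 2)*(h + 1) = h^3 - 8*h^2 + 5*h + 14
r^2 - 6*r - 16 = (r - 8)*(r + 2)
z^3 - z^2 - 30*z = z*(z - 6)*(z + 5)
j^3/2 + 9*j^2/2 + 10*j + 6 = (j/2 + 1/2)*(j + 2)*(j + 6)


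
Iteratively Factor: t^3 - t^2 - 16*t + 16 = (t + 4)*(t^2 - 5*t + 4) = (t - 1)*(t + 4)*(t - 4)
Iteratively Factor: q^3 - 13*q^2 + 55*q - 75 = (q - 3)*(q^2 - 10*q + 25) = (q - 5)*(q - 3)*(q - 5)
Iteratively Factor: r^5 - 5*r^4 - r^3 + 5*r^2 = (r)*(r^4 - 5*r^3 - r^2 + 5*r) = r*(r + 1)*(r^3 - 6*r^2 + 5*r) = r*(r - 1)*(r + 1)*(r^2 - 5*r) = r^2*(r - 1)*(r + 1)*(r - 5)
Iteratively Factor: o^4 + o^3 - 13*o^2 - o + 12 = (o + 4)*(o^3 - 3*o^2 - o + 3) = (o - 1)*(o + 4)*(o^2 - 2*o - 3) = (o - 3)*(o - 1)*(o + 4)*(o + 1)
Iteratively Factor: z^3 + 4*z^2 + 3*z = (z + 1)*(z^2 + 3*z) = (z + 1)*(z + 3)*(z)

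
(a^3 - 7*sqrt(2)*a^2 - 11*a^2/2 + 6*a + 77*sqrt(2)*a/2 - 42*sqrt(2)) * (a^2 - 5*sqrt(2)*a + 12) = a^5 - 12*sqrt(2)*a^4 - 11*a^4/2 + 88*a^3 + 66*sqrt(2)*a^3 - 451*a^2 - 156*sqrt(2)*a^2 + 492*a + 462*sqrt(2)*a - 504*sqrt(2)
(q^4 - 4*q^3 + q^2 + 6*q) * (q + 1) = q^5 - 3*q^4 - 3*q^3 + 7*q^2 + 6*q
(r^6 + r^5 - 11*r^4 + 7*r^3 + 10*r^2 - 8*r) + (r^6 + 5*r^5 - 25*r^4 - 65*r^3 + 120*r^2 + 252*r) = 2*r^6 + 6*r^5 - 36*r^4 - 58*r^3 + 130*r^2 + 244*r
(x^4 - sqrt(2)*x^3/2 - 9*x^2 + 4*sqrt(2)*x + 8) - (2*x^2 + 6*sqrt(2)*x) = x^4 - sqrt(2)*x^3/2 - 11*x^2 - 2*sqrt(2)*x + 8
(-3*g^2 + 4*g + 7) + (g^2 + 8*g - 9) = -2*g^2 + 12*g - 2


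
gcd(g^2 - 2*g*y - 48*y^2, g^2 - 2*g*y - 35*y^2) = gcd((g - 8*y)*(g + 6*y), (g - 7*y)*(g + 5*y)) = 1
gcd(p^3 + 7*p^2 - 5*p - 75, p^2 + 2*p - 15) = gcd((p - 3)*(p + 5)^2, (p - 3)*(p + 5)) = p^2 + 2*p - 15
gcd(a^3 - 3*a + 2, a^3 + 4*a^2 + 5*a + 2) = a + 2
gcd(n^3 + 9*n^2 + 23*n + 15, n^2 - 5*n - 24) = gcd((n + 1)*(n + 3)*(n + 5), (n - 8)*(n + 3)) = n + 3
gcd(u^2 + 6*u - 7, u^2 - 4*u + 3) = u - 1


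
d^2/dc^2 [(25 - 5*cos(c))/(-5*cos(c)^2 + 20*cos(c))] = (8*(cos(c) - 5)*(cos(c) - 2)^2*sin(c)^2 - (cos(c) - 4)^2*cos(c)^3 + 2*(cos(c) - 4)*(10*cos(c) - 8*cos(2*c) + cos(3*c) + 1)*cos(c))/((cos(c) - 4)^3*cos(c)^3)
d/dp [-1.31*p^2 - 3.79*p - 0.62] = -2.62*p - 3.79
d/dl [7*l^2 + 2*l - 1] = 14*l + 2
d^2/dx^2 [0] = 0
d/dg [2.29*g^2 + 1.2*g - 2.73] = 4.58*g + 1.2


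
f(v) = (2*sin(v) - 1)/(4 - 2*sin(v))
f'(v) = 2*cos(v)/(4 - 2*sin(v)) + 2*(2*sin(v) - 1)*cos(v)/(4 - 2*sin(v))^2 = 3*cos(v)/(2*(sin(v) - 2)^2)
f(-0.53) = -0.40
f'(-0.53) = 0.21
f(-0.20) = -0.32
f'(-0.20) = 0.30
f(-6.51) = -0.33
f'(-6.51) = 0.30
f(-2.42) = -0.44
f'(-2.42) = -0.16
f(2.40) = 0.13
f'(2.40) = -0.63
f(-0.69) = -0.43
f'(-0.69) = 0.17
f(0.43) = -0.05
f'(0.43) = 0.54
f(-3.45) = -0.12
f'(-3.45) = -0.50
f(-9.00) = -0.38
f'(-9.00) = -0.23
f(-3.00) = -0.30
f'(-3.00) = -0.32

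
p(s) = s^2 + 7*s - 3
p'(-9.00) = -11.00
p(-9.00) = 15.00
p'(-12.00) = -17.00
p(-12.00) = 57.00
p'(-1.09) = 4.82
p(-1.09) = -9.44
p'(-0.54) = 5.92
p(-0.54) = -6.49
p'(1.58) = 10.16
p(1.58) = 10.56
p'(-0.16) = 6.68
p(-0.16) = -4.09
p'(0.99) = 8.98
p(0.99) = 4.91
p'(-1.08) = 4.84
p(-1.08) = -9.39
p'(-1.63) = 3.74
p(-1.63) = -11.75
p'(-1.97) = 3.06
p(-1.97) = -12.91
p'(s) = 2*s + 7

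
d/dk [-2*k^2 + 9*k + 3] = 9 - 4*k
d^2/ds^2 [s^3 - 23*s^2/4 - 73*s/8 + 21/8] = 6*s - 23/2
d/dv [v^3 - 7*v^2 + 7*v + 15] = 3*v^2 - 14*v + 7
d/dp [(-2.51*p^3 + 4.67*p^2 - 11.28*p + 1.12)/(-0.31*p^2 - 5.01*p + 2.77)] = (0.7781*p^4 + 25.1502*p^3 - 47.7516*p^2 + 26.5662*p - 25.6344)/(0.0961*p^4 + 3.1062*p^3 + 23.3827*p^2 - 27.7554*p + 7.6729)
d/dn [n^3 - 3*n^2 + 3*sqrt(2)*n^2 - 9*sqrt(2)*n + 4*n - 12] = 3*n^2 - 6*n + 6*sqrt(2)*n - 9*sqrt(2) + 4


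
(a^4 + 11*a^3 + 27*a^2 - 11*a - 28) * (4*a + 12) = 4*a^5 + 56*a^4 + 240*a^3 + 280*a^2 - 244*a - 336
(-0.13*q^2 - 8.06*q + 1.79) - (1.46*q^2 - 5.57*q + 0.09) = -1.59*q^2 - 2.49*q + 1.7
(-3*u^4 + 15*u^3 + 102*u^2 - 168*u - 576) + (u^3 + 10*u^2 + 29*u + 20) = -3*u^4 + 16*u^3 + 112*u^2 - 139*u - 556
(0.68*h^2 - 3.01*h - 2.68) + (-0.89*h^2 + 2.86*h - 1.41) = -0.21*h^2 - 0.15*h - 4.09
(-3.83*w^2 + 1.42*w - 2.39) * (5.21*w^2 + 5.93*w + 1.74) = -19.9543*w^4 - 15.3137*w^3 - 10.6955*w^2 - 11.7019*w - 4.1586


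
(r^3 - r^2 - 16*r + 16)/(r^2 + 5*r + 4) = (r^2 - 5*r + 4)/(r + 1)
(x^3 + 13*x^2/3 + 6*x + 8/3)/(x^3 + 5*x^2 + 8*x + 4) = (x + 4/3)/(x + 2)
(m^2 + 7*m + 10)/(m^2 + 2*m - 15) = (m + 2)/(m - 3)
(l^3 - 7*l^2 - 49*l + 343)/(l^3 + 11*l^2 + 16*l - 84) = (l^2 - 14*l + 49)/(l^2 + 4*l - 12)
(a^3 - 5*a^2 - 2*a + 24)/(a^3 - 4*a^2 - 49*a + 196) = (a^2 - a - 6)/(a^2 - 49)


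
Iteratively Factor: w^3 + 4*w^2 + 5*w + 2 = (w + 2)*(w^2 + 2*w + 1) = (w + 1)*(w + 2)*(w + 1)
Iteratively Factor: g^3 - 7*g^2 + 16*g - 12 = (g - 2)*(g^2 - 5*g + 6) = (g - 3)*(g - 2)*(g - 2)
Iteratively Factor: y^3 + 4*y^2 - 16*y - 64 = (y + 4)*(y^2 - 16) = (y + 4)^2*(y - 4)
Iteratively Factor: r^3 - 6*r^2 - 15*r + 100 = (r - 5)*(r^2 - r - 20) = (r - 5)*(r + 4)*(r - 5)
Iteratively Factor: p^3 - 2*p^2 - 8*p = (p - 4)*(p^2 + 2*p) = (p - 4)*(p + 2)*(p)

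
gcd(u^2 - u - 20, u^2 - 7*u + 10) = u - 5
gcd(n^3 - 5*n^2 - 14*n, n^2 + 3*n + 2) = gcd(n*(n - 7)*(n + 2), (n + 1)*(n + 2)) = n + 2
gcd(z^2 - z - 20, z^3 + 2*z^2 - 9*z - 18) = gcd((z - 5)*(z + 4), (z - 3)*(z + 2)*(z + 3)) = 1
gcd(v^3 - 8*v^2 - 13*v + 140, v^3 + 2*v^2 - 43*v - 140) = v^2 - 3*v - 28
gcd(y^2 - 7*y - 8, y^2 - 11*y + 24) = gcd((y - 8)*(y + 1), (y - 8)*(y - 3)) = y - 8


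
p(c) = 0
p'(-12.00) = 0.00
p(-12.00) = 0.00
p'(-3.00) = 0.00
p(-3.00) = 0.00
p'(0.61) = 0.00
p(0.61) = 0.00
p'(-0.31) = 0.00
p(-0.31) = 0.00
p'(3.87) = 0.00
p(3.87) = 0.00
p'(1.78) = 0.00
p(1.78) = 0.00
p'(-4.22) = 0.00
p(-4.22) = 0.00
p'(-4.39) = 0.00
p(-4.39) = 0.00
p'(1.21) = 0.00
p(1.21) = 0.00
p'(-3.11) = 0.00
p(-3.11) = 0.00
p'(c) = 0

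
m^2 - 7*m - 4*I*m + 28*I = (m - 7)*(m - 4*I)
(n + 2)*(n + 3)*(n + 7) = n^3 + 12*n^2 + 41*n + 42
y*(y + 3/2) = y^2 + 3*y/2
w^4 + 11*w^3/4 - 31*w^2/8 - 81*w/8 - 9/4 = (w - 2)*(w + 1/4)*(w + 3/2)*(w + 3)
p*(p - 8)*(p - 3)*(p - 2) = p^4 - 13*p^3 + 46*p^2 - 48*p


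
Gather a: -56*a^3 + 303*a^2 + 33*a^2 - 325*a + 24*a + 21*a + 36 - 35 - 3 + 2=-56*a^3 + 336*a^2 - 280*a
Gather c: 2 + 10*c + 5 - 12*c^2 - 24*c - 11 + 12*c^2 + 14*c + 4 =0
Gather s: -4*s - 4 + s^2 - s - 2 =s^2 - 5*s - 6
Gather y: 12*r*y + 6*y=y*(12*r + 6)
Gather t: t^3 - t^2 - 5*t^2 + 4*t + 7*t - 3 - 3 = t^3 - 6*t^2 + 11*t - 6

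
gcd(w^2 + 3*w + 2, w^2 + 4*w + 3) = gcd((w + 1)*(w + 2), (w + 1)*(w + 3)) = w + 1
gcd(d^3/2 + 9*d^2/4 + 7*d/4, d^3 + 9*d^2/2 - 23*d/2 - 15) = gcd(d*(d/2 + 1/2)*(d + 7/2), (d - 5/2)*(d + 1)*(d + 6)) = d + 1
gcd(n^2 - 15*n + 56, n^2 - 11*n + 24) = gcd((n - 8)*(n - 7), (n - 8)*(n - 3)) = n - 8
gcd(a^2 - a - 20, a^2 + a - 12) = a + 4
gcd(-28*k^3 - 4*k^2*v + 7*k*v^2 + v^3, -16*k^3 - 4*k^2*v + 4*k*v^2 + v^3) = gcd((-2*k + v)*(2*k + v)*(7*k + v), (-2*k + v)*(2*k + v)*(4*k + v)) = -4*k^2 + v^2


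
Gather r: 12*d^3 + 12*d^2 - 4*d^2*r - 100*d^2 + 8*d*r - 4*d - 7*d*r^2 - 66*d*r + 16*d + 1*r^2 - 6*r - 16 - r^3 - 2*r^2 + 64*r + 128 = 12*d^3 - 88*d^2 + 12*d - r^3 + r^2*(-7*d - 1) + r*(-4*d^2 - 58*d + 58) + 112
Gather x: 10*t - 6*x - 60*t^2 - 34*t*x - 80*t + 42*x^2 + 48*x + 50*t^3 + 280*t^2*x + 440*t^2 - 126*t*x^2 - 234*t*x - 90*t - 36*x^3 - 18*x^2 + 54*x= 50*t^3 + 380*t^2 - 160*t - 36*x^3 + x^2*(24 - 126*t) + x*(280*t^2 - 268*t + 96)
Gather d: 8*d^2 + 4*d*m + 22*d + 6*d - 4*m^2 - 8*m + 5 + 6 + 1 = 8*d^2 + d*(4*m + 28) - 4*m^2 - 8*m + 12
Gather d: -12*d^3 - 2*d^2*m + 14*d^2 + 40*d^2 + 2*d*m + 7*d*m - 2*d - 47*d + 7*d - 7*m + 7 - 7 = -12*d^3 + d^2*(54 - 2*m) + d*(9*m - 42) - 7*m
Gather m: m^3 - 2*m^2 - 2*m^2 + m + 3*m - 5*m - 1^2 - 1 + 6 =m^3 - 4*m^2 - m + 4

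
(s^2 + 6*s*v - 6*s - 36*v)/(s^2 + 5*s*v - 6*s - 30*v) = (s + 6*v)/(s + 5*v)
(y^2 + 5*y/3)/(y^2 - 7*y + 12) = y*(3*y + 5)/(3*(y^2 - 7*y + 12))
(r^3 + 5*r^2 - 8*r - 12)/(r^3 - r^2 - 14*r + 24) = (r^2 + 7*r + 6)/(r^2 + r - 12)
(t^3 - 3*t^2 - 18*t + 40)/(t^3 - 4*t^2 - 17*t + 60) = (t - 2)/(t - 3)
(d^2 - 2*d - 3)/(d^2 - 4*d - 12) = (-d^2 + 2*d + 3)/(-d^2 + 4*d + 12)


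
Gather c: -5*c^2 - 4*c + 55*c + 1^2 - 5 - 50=-5*c^2 + 51*c - 54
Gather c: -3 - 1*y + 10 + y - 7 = 0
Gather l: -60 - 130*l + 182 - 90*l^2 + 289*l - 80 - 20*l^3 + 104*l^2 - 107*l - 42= -20*l^3 + 14*l^2 + 52*l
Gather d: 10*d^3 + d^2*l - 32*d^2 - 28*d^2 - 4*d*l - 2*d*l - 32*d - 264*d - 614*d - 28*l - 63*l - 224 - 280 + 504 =10*d^3 + d^2*(l - 60) + d*(-6*l - 910) - 91*l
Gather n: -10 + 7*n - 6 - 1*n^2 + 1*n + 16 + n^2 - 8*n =0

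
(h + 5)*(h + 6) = h^2 + 11*h + 30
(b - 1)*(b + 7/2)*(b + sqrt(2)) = b^3 + sqrt(2)*b^2 + 5*b^2/2 - 7*b/2 + 5*sqrt(2)*b/2 - 7*sqrt(2)/2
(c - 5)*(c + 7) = c^2 + 2*c - 35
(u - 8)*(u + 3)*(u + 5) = u^3 - 49*u - 120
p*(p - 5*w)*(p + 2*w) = p^3 - 3*p^2*w - 10*p*w^2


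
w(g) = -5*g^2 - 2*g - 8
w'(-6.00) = 58.00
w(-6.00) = -176.00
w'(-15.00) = 148.00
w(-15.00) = -1103.00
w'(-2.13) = 19.30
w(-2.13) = -26.42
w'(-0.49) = 2.90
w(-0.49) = -8.22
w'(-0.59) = 3.90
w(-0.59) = -8.56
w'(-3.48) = 32.80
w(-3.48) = -61.59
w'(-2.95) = 27.50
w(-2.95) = -45.61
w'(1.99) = -21.90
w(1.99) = -31.78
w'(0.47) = -6.70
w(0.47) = -10.04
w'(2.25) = -24.50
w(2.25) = -37.81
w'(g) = -10*g - 2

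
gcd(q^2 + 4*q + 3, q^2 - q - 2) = q + 1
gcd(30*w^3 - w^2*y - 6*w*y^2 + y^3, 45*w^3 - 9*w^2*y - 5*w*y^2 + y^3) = 15*w^2 - 8*w*y + y^2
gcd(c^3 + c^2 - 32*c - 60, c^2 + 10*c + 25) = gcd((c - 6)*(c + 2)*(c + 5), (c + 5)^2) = c + 5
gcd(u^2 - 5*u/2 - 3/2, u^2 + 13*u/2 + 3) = u + 1/2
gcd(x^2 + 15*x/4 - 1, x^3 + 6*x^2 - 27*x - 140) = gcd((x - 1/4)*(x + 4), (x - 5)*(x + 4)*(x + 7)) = x + 4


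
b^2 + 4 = (b - 2*I)*(b + 2*I)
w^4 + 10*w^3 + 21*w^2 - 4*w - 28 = (w - 1)*(w + 2)^2*(w + 7)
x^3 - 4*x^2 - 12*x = x*(x - 6)*(x + 2)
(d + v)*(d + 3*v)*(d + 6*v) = d^3 + 10*d^2*v + 27*d*v^2 + 18*v^3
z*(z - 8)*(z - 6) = z^3 - 14*z^2 + 48*z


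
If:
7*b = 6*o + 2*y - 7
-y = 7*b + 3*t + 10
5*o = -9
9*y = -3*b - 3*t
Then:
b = -51/20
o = -9/5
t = 21/8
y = -1/40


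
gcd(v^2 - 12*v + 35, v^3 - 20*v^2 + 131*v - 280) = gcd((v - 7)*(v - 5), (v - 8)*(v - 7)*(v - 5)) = v^2 - 12*v + 35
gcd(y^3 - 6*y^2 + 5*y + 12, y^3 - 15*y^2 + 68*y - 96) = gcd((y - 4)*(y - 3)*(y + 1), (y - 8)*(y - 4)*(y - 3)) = y^2 - 7*y + 12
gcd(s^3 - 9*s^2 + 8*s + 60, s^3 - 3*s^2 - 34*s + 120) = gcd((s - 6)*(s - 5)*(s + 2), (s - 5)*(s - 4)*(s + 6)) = s - 5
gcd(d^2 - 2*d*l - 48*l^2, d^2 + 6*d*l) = d + 6*l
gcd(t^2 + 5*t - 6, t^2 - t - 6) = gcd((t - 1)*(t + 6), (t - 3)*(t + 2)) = 1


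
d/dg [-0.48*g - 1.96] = -0.480000000000000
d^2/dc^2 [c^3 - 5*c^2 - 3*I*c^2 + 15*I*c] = 6*c - 10 - 6*I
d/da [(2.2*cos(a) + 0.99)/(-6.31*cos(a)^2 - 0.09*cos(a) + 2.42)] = (13.882*sin(a)^2 - 12.4938*cos(a) - 19.2951)*sin(a)/(6.31*cos(a)^2 + 0.09*cos(a) - 2.42)^2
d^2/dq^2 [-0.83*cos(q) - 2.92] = 0.83*cos(q)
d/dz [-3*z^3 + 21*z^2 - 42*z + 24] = -9*z^2 + 42*z - 42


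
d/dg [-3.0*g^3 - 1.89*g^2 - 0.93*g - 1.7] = -9.0*g^2 - 3.78*g - 0.93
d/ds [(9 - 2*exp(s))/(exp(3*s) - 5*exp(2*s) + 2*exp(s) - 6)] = (4*exp(3*s) - 37*exp(2*s) + 90*exp(s) - 6)*exp(s)/(exp(6*s) - 10*exp(5*s) + 29*exp(4*s) - 32*exp(3*s) + 64*exp(2*s) - 24*exp(s) + 36)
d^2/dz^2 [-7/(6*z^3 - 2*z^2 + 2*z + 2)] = 7*((9*z - 1)*(3*z^3 - z^2 + z + 1) - (9*z^2 - 2*z + 1)^2)/(3*z^3 - z^2 + z + 1)^3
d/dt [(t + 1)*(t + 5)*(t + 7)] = 3*t^2 + 26*t + 47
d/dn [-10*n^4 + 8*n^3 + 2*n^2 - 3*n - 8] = -40*n^3 + 24*n^2 + 4*n - 3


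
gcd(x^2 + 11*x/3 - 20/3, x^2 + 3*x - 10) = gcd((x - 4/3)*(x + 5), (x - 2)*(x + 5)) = x + 5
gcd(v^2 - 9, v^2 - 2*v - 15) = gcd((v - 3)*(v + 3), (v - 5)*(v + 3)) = v + 3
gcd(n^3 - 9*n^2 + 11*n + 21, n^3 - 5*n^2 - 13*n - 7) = n^2 - 6*n - 7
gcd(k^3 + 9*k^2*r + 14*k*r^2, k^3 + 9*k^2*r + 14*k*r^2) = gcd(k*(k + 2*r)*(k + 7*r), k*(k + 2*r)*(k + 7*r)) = k^3 + 9*k^2*r + 14*k*r^2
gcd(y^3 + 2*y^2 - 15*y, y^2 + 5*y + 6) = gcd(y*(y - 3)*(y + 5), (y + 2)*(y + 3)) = 1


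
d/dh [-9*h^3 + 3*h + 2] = 3 - 27*h^2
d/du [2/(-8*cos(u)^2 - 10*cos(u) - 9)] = -4*(8*cos(u) + 5)*sin(u)/(8*cos(u)^2 + 10*cos(u) + 9)^2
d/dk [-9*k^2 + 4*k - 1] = 4 - 18*k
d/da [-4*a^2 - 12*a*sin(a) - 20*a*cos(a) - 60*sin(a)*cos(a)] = 20*a*sin(a) - 12*a*cos(a) - 8*a - 12*sin(a) - 20*cos(a) - 60*cos(2*a)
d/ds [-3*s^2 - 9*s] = -6*s - 9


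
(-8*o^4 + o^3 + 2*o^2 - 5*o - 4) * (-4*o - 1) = 32*o^5 + 4*o^4 - 9*o^3 + 18*o^2 + 21*o + 4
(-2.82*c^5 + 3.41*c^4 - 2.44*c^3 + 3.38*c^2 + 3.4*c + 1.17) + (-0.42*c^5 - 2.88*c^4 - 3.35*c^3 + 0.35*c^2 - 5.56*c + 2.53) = -3.24*c^5 + 0.53*c^4 - 5.79*c^3 + 3.73*c^2 - 2.16*c + 3.7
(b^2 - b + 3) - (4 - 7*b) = b^2 + 6*b - 1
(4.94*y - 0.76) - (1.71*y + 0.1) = 3.23*y - 0.86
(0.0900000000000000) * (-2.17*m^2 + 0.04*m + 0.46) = -0.1953*m^2 + 0.0036*m + 0.0414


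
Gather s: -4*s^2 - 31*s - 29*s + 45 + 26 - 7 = -4*s^2 - 60*s + 64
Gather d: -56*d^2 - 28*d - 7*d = -56*d^2 - 35*d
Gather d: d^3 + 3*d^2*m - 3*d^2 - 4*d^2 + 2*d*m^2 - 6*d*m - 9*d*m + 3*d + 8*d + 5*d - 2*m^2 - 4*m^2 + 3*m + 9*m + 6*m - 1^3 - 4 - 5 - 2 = d^3 + d^2*(3*m - 7) + d*(2*m^2 - 15*m + 16) - 6*m^2 + 18*m - 12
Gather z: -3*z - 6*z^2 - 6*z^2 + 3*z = -12*z^2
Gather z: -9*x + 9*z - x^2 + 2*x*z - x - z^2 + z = -x^2 - 10*x - z^2 + z*(2*x + 10)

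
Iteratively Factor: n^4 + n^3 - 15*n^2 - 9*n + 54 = (n - 2)*(n^3 + 3*n^2 - 9*n - 27) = (n - 3)*(n - 2)*(n^2 + 6*n + 9) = (n - 3)*(n - 2)*(n + 3)*(n + 3)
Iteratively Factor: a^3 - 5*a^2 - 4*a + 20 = (a + 2)*(a^2 - 7*a + 10) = (a - 5)*(a + 2)*(a - 2)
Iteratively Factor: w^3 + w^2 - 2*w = (w)*(w^2 + w - 2) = w*(w - 1)*(w + 2)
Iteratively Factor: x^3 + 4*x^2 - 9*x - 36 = (x + 3)*(x^2 + x - 12) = (x + 3)*(x + 4)*(x - 3)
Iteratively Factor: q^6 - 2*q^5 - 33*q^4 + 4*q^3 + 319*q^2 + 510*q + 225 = (q + 1)*(q^5 - 3*q^4 - 30*q^3 + 34*q^2 + 285*q + 225) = (q + 1)*(q + 3)*(q^4 - 6*q^3 - 12*q^2 + 70*q + 75) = (q - 5)*(q + 1)*(q + 3)*(q^3 - q^2 - 17*q - 15) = (q - 5)*(q + 1)*(q + 3)^2*(q^2 - 4*q - 5) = (q - 5)^2*(q + 1)*(q + 3)^2*(q + 1)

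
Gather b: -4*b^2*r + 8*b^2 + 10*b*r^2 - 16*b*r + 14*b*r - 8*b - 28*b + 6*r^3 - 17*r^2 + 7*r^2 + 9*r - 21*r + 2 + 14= b^2*(8 - 4*r) + b*(10*r^2 - 2*r - 36) + 6*r^3 - 10*r^2 - 12*r + 16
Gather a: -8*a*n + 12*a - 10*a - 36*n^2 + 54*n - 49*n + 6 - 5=a*(2 - 8*n) - 36*n^2 + 5*n + 1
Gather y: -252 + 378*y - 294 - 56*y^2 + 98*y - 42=-56*y^2 + 476*y - 588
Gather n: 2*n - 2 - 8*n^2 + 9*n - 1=-8*n^2 + 11*n - 3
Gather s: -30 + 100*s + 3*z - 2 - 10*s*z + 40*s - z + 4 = s*(140 - 10*z) + 2*z - 28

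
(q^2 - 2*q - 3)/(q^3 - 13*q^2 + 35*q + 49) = (q - 3)/(q^2 - 14*q + 49)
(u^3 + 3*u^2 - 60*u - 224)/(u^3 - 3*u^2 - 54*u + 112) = (u + 4)/(u - 2)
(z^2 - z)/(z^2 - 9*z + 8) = z/(z - 8)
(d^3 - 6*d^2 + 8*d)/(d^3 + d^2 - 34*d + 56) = d/(d + 7)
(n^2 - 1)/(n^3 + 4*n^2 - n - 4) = 1/(n + 4)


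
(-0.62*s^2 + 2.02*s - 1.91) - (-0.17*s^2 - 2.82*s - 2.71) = -0.45*s^2 + 4.84*s + 0.8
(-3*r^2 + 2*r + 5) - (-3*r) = -3*r^2 + 5*r + 5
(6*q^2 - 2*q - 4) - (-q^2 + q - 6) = 7*q^2 - 3*q + 2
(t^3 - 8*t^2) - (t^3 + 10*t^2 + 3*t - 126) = -18*t^2 - 3*t + 126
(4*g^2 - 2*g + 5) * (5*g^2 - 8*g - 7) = 20*g^4 - 42*g^3 + 13*g^2 - 26*g - 35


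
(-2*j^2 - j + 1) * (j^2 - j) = -2*j^4 + j^3 + 2*j^2 - j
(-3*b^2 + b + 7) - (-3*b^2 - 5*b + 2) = 6*b + 5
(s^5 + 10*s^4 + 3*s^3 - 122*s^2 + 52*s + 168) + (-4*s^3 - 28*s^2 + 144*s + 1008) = s^5 + 10*s^4 - s^3 - 150*s^2 + 196*s + 1176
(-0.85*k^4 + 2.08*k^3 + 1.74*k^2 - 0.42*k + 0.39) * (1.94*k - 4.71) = -1.649*k^5 + 8.0387*k^4 - 6.4212*k^3 - 9.0102*k^2 + 2.7348*k - 1.8369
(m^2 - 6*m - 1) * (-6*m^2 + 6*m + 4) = -6*m^4 + 42*m^3 - 26*m^2 - 30*m - 4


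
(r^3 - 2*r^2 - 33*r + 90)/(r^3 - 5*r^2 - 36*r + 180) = (r - 3)/(r - 6)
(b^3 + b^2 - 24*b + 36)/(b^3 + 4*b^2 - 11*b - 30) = (b^2 + 4*b - 12)/(b^2 + 7*b + 10)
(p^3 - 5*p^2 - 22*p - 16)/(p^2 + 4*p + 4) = (p^2 - 7*p - 8)/(p + 2)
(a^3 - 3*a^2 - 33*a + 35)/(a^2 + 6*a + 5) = (a^2 - 8*a + 7)/(a + 1)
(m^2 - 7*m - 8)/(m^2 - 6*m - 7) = (m - 8)/(m - 7)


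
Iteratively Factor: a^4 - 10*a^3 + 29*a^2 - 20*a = (a - 5)*(a^3 - 5*a^2 + 4*a) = (a - 5)*(a - 4)*(a^2 - a) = (a - 5)*(a - 4)*(a - 1)*(a)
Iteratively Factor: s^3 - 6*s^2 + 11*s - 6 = (s - 1)*(s^2 - 5*s + 6) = (s - 2)*(s - 1)*(s - 3)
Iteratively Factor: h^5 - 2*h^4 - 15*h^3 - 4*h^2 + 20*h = (h + 2)*(h^4 - 4*h^3 - 7*h^2 + 10*h) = (h + 2)^2*(h^3 - 6*h^2 + 5*h) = (h - 1)*(h + 2)^2*(h^2 - 5*h) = (h - 5)*(h - 1)*(h + 2)^2*(h)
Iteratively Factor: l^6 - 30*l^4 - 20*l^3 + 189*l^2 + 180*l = (l - 5)*(l^5 + 5*l^4 - 5*l^3 - 45*l^2 - 36*l) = (l - 5)*(l + 4)*(l^4 + l^3 - 9*l^2 - 9*l) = l*(l - 5)*(l + 4)*(l^3 + l^2 - 9*l - 9) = l*(l - 5)*(l + 3)*(l + 4)*(l^2 - 2*l - 3) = l*(l - 5)*(l - 3)*(l + 3)*(l + 4)*(l + 1)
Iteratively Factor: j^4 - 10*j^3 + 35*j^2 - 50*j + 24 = (j - 1)*(j^3 - 9*j^2 + 26*j - 24) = (j - 2)*(j - 1)*(j^2 - 7*j + 12) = (j - 4)*(j - 2)*(j - 1)*(j - 3)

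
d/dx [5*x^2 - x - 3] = 10*x - 1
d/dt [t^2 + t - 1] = 2*t + 1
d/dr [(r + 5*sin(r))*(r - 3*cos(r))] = (r + 5*sin(r))*(3*sin(r) + 1) + (r - 3*cos(r))*(5*cos(r) + 1)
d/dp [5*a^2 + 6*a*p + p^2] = 6*a + 2*p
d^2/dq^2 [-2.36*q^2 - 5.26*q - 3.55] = -4.72000000000000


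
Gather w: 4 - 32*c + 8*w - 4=-32*c + 8*w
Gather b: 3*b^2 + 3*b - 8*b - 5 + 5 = 3*b^2 - 5*b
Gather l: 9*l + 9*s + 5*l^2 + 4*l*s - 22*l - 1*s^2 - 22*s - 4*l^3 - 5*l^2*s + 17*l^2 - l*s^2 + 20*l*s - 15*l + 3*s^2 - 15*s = -4*l^3 + l^2*(22 - 5*s) + l*(-s^2 + 24*s - 28) + 2*s^2 - 28*s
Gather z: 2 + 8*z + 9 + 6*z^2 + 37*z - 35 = 6*z^2 + 45*z - 24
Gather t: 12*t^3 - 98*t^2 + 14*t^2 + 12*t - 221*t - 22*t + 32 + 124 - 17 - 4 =12*t^3 - 84*t^2 - 231*t + 135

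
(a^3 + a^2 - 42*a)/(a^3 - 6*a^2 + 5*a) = (a^2 + a - 42)/(a^2 - 6*a + 5)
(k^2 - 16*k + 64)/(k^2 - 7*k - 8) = (k - 8)/(k + 1)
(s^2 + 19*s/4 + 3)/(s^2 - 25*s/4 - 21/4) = (s + 4)/(s - 7)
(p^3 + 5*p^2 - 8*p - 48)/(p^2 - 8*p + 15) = (p^2 + 8*p + 16)/(p - 5)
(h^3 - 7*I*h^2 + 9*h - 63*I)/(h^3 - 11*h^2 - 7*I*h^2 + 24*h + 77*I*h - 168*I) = (h^2 + 9)/(h^2 - 11*h + 24)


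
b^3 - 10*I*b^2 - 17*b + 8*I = (b - 8*I)*(b - I)^2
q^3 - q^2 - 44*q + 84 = (q - 6)*(q - 2)*(q + 7)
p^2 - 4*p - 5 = (p - 5)*(p + 1)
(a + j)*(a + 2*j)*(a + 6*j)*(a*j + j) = a^4*j + 9*a^3*j^2 + a^3*j + 20*a^2*j^3 + 9*a^2*j^2 + 12*a*j^4 + 20*a*j^3 + 12*j^4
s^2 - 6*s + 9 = (s - 3)^2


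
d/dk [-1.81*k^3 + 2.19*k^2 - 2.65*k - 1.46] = -5.43*k^2 + 4.38*k - 2.65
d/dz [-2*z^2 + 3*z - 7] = 3 - 4*z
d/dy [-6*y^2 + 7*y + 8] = 7 - 12*y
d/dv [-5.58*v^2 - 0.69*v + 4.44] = -11.16*v - 0.69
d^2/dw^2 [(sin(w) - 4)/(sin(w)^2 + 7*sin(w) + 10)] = (-sin(w)^5 + 23*sin(w)^4 + 146*sin(w)^3 + 82*sin(w)^2 - 608*sin(w) - 452)/(sin(w)^2 + 7*sin(w) + 10)^3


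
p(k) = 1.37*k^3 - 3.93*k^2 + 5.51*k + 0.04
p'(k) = 4.11*k^2 - 7.86*k + 5.51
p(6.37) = 229.78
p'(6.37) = 122.21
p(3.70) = 36.02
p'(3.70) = 32.69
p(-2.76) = -73.91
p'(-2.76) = 58.51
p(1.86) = 5.51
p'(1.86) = 5.11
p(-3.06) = -92.87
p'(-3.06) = 68.05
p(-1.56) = -23.32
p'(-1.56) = 27.77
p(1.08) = 3.13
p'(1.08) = 1.82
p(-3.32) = -111.71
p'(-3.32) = 76.91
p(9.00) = 730.03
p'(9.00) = 267.68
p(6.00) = 187.54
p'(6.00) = 106.31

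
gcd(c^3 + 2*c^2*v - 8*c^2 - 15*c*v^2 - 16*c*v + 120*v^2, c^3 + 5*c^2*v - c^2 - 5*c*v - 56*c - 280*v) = c^2 + 5*c*v - 8*c - 40*v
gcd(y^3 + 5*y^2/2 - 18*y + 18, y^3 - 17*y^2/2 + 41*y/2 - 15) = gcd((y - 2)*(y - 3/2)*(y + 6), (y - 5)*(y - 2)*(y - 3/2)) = y^2 - 7*y/2 + 3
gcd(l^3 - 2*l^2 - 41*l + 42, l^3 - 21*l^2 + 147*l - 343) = l - 7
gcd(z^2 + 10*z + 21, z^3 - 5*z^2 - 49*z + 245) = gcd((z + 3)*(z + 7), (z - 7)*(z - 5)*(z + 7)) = z + 7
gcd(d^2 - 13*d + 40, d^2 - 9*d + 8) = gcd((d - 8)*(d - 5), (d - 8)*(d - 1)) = d - 8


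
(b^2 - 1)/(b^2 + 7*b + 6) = (b - 1)/(b + 6)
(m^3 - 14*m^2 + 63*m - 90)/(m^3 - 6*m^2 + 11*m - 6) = (m^2 - 11*m + 30)/(m^2 - 3*m + 2)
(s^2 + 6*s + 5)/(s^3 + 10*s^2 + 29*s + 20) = 1/(s + 4)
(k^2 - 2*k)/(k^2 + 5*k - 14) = k/(k + 7)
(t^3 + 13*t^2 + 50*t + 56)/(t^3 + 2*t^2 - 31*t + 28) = (t^2 + 6*t + 8)/(t^2 - 5*t + 4)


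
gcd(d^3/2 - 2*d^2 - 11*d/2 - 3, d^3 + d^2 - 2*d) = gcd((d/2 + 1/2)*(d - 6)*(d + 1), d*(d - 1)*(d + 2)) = 1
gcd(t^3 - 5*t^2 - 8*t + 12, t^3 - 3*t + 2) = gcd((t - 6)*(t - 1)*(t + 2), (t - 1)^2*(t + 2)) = t^2 + t - 2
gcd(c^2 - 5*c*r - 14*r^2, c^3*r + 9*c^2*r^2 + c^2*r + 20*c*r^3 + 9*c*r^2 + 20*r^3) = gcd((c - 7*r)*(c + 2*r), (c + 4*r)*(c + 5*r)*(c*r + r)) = 1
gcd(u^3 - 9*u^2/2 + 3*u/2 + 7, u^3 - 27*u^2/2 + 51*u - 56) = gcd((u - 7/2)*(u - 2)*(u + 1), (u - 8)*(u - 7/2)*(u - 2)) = u^2 - 11*u/2 + 7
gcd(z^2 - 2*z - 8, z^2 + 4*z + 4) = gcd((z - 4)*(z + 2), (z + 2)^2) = z + 2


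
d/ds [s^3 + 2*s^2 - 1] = s*(3*s + 4)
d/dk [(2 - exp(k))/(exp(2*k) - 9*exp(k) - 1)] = ((exp(k) - 2)*(2*exp(k) - 9) - exp(2*k) + 9*exp(k) + 1)*exp(k)/(-exp(2*k) + 9*exp(k) + 1)^2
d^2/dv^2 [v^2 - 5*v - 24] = 2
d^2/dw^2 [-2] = 0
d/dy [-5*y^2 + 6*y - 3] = 6 - 10*y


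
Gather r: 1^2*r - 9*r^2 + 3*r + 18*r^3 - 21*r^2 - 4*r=18*r^3 - 30*r^2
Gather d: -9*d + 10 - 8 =2 - 9*d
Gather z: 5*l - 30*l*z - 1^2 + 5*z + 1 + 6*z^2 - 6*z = 5*l + 6*z^2 + z*(-30*l - 1)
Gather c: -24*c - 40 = -24*c - 40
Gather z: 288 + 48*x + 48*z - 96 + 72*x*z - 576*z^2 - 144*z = 48*x - 576*z^2 + z*(72*x - 96) + 192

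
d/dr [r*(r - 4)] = 2*r - 4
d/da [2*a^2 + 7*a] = 4*a + 7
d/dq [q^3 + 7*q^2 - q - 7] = 3*q^2 + 14*q - 1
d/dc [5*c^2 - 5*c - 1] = 10*c - 5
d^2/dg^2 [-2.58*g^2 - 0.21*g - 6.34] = -5.16000000000000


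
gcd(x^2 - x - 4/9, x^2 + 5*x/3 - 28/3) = 1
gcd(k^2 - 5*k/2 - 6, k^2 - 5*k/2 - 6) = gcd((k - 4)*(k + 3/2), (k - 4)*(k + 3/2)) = k^2 - 5*k/2 - 6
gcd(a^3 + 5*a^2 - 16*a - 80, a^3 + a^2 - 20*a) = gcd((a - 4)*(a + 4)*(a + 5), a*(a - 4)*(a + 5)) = a^2 + a - 20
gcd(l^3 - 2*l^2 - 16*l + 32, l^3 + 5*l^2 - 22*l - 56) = l - 4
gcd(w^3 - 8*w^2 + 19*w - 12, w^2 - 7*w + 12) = w^2 - 7*w + 12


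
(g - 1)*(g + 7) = g^2 + 6*g - 7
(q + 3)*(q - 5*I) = q^2 + 3*q - 5*I*q - 15*I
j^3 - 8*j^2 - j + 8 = (j - 8)*(j - 1)*(j + 1)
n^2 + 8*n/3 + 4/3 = (n + 2/3)*(n + 2)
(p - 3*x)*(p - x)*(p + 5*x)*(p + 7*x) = p^4 + 8*p^3*x - 10*p^2*x^2 - 104*p*x^3 + 105*x^4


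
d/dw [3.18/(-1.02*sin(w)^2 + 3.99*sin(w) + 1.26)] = (6.4872*sin(w) - 12.6882)*cos(w)/(-1.02*sin(w)^2 + 3.99*sin(w) + 1.26)^2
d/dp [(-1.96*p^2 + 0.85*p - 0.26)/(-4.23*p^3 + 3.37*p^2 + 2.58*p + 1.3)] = (-8.2908*p^4 + 7.191*p^3 - 11.2207*p^2 - 3.3436*p + 1.7758)/(17.8929*p^6 - 28.5102*p^5 - 10.4699*p^4 + 6.3912*p^3 + 15.4184*p^2 + 6.708*p + 1.69)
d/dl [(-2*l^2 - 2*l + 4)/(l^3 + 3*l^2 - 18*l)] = 2*(l^4 + 2*l^3 + 15*l^2 - 12*l + 36)/(l^2*(l^4 + 6*l^3 - 27*l^2 - 108*l + 324))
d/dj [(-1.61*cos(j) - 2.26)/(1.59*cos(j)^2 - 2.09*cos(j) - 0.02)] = (-2.5599*cos(j)^2 - 7.1868*cos(j) + 4.6912)*sin(j)/(2.5281*cos(j)^4 - 6.6462*cos(j)^3 + 4.3045*cos(j)^2 + 0.0836*cos(j) + 0.0004)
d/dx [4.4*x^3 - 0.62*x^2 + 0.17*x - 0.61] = 13.2*x^2 - 1.24*x + 0.17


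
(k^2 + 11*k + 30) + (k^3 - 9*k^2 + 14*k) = k^3 - 8*k^2 + 25*k + 30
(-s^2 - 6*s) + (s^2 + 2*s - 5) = -4*s - 5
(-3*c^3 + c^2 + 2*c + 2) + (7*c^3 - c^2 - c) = 4*c^3 + c + 2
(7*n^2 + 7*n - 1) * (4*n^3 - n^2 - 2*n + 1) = 28*n^5 + 21*n^4 - 25*n^3 - 6*n^2 + 9*n - 1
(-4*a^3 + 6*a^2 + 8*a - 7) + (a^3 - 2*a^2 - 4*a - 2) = -3*a^3 + 4*a^2 + 4*a - 9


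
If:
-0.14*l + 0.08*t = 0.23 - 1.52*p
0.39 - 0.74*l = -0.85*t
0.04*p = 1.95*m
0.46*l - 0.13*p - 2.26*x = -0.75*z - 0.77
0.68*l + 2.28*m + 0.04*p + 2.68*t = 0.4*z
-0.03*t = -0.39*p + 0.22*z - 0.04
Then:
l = 0.47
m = 0.00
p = 0.20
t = -0.05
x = 0.60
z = 0.54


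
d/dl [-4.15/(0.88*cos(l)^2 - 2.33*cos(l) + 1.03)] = (9.6695 - 7.304*cos(l))*sin(l)/(0.88*cos(l)^2 - 2.33*cos(l) + 1.03)^2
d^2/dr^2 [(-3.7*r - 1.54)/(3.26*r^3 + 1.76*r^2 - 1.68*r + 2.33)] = (-235.93272*r^5 - 323.772768*r^4 - 204.825024*r^3 + 359.237328*r^2 + 188.543784*r - 25.029088)/(34.645976*r^9 + 56.113728*r^8 - 23.268576*r^7 + 21.903692*r^6 + 92.202816*r^5 - 40.011168*r^4 + 7.01694600000001*r^3 + 48.393168*r^2 - 27.361656*r + 12.649337)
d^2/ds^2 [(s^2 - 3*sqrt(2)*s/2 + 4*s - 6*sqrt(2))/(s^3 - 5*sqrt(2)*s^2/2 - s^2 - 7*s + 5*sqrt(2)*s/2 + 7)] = 2*(4*s^6 - 18*sqrt(2)*s^5 + 48*s^5 - 276*sqrt(2)*s^4 + 126*s^4 + 49*sqrt(2)*s^3 + 1084*s^3 - 1668*s^2 - 6*sqrt(2)*s^2 - 2454*s + 1614*sqrt(2)*s - 2218*sqrt(2) + 2030)/(4*s^9 - 30*sqrt(2)*s^8 - 12*s^8 + 78*s^7 + 90*sqrt(2)*s^7 - 202*s^6 + 205*sqrt(2)*s^6 - 855*sqrt(2)*s^5 - 264*s^5 - 585*sqrt(2)*s^4 + 1320*s^4 - 2758*s^3 + 4115*sqrt(2)*s^3 - 4410*sqrt(2)*s^2 + 4578*s^2 - 4116*s + 1470*sqrt(2)*s + 1372)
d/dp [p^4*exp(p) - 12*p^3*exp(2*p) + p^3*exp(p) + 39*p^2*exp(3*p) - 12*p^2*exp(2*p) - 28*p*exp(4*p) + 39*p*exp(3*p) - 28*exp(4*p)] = (p^4 - 24*p^3*exp(p) + 5*p^3 + 117*p^2*exp(2*p) - 60*p^2*exp(p) + 3*p^2 - 112*p*exp(3*p) + 195*p*exp(2*p) - 24*p*exp(p) - 140*exp(3*p) + 39*exp(2*p))*exp(p)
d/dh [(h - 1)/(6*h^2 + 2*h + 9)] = (-6*h^2 + 12*h + 11)/(36*h^4 + 24*h^3 + 112*h^2 + 36*h + 81)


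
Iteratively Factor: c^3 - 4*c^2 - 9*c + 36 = (c - 4)*(c^2 - 9) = (c - 4)*(c + 3)*(c - 3)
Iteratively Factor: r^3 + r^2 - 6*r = (r - 2)*(r^2 + 3*r) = r*(r - 2)*(r + 3)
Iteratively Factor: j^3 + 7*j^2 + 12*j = (j + 3)*(j^2 + 4*j) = (j + 3)*(j + 4)*(j)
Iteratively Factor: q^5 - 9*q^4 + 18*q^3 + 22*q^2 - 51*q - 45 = (q - 3)*(q^4 - 6*q^3 + 22*q + 15) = (q - 3)*(q + 1)*(q^3 - 7*q^2 + 7*q + 15) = (q - 5)*(q - 3)*(q + 1)*(q^2 - 2*q - 3) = (q - 5)*(q - 3)^2*(q + 1)*(q + 1)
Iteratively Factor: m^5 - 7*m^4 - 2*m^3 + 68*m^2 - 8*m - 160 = (m - 5)*(m^4 - 2*m^3 - 12*m^2 + 8*m + 32) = (m - 5)*(m - 4)*(m^3 + 2*m^2 - 4*m - 8) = (m - 5)*(m - 4)*(m + 2)*(m^2 - 4) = (m - 5)*(m - 4)*(m + 2)^2*(m - 2)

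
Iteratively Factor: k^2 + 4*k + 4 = (k + 2)*(k + 2)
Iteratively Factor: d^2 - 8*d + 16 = (d - 4)*(d - 4)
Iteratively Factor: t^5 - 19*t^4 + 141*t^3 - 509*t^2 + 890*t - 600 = (t - 3)*(t^4 - 16*t^3 + 93*t^2 - 230*t + 200) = (t - 4)*(t - 3)*(t^3 - 12*t^2 + 45*t - 50) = (t - 5)*(t - 4)*(t - 3)*(t^2 - 7*t + 10) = (t - 5)*(t - 4)*(t - 3)*(t - 2)*(t - 5)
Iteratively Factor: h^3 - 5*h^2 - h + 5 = (h - 1)*(h^2 - 4*h - 5) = (h - 1)*(h + 1)*(h - 5)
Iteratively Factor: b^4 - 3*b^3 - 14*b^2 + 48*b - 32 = (b - 1)*(b^3 - 2*b^2 - 16*b + 32) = (b - 4)*(b - 1)*(b^2 + 2*b - 8) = (b - 4)*(b - 1)*(b + 4)*(b - 2)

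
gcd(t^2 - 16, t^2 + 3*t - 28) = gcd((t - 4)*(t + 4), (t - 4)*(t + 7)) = t - 4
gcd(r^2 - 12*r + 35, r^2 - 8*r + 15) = r - 5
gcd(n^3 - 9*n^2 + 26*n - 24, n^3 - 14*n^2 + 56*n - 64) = n^2 - 6*n + 8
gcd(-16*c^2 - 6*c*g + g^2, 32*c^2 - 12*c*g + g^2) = 8*c - g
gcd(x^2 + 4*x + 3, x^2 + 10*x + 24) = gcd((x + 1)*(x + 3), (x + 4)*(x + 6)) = 1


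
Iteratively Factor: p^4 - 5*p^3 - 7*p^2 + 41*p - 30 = (p - 2)*(p^3 - 3*p^2 - 13*p + 15) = (p - 5)*(p - 2)*(p^2 + 2*p - 3) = (p - 5)*(p - 2)*(p - 1)*(p + 3)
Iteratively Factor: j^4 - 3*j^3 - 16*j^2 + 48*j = (j)*(j^3 - 3*j^2 - 16*j + 48) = j*(j - 3)*(j^2 - 16) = j*(j - 4)*(j - 3)*(j + 4)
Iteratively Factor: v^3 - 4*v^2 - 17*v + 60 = (v - 3)*(v^2 - v - 20) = (v - 5)*(v - 3)*(v + 4)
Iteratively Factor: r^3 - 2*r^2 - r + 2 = (r - 1)*(r^2 - r - 2) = (r - 1)*(r + 1)*(r - 2)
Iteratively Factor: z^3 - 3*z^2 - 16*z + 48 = (z + 4)*(z^2 - 7*z + 12) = (z - 3)*(z + 4)*(z - 4)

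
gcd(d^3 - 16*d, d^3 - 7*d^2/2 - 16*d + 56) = d^2 - 16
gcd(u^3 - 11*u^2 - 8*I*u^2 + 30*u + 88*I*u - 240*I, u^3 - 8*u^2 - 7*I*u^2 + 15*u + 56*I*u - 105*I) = u - 5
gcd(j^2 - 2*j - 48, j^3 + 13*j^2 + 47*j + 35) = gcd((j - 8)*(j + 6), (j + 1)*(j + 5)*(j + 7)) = 1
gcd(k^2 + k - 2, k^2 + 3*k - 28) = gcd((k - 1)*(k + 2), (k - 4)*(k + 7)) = 1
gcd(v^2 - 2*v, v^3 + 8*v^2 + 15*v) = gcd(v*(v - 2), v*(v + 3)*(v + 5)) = v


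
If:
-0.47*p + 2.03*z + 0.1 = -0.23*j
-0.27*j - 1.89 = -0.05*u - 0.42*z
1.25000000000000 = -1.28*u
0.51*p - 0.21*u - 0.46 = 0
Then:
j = -6.02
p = 0.50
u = -0.98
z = 0.75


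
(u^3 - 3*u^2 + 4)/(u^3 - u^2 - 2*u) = (u - 2)/u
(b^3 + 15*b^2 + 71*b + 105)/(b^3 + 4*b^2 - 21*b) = (b^2 + 8*b + 15)/(b*(b - 3))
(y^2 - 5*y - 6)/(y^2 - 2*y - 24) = (y + 1)/(y + 4)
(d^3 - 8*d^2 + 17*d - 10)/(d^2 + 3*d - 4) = (d^2 - 7*d + 10)/(d + 4)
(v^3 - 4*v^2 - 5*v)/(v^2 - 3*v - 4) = v*(v - 5)/(v - 4)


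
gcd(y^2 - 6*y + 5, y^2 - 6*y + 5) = y^2 - 6*y + 5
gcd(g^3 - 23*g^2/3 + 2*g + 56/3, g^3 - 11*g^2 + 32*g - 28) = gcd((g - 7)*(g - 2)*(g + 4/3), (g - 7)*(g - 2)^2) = g^2 - 9*g + 14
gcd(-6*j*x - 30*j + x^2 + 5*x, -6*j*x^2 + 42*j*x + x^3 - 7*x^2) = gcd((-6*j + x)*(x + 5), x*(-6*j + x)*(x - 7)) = -6*j + x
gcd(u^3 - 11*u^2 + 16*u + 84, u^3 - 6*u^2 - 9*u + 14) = u^2 - 5*u - 14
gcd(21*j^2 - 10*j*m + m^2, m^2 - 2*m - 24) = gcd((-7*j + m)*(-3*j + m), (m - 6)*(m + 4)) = 1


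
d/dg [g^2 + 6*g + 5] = 2*g + 6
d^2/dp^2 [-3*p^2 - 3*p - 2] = -6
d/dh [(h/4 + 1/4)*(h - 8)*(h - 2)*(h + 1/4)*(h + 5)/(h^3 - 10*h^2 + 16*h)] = h/2 + 25/16 - 5/(16*h^2)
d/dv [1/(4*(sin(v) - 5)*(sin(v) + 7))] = -(sin(v) + 1)*cos(v)/(2*(sin(v) - 5)^2*(sin(v) + 7)^2)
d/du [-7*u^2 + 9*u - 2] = 9 - 14*u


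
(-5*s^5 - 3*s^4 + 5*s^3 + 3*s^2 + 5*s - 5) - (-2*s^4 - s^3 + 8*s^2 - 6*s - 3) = -5*s^5 - s^4 + 6*s^3 - 5*s^2 + 11*s - 2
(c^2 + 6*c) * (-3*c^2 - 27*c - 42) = -3*c^4 - 45*c^3 - 204*c^2 - 252*c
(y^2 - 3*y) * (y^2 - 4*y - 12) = y^4 - 7*y^3 + 36*y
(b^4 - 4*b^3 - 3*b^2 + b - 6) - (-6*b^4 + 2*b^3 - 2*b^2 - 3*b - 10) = 7*b^4 - 6*b^3 - b^2 + 4*b + 4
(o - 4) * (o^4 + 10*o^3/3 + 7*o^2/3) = o^5 - 2*o^4/3 - 11*o^3 - 28*o^2/3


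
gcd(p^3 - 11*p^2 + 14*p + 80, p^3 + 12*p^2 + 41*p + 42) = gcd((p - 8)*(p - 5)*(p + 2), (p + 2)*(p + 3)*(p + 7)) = p + 2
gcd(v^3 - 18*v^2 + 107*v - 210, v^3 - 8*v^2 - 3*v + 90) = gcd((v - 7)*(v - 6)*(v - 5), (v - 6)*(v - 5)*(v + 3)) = v^2 - 11*v + 30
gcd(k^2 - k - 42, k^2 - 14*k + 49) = k - 7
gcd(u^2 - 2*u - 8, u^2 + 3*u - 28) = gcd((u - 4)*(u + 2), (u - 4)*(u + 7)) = u - 4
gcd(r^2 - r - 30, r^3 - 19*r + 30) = r + 5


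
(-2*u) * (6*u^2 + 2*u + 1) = -12*u^3 - 4*u^2 - 2*u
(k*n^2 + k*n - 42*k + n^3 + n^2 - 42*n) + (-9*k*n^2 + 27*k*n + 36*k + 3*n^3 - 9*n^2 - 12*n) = -8*k*n^2 + 28*k*n - 6*k + 4*n^3 - 8*n^2 - 54*n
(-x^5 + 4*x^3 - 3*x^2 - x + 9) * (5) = -5*x^5 + 20*x^3 - 15*x^2 - 5*x + 45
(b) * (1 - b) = -b^2 + b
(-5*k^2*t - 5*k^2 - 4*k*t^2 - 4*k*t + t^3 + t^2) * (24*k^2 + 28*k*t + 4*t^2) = -120*k^4*t - 120*k^4 - 236*k^3*t^2 - 236*k^3*t - 108*k^2*t^3 - 108*k^2*t^2 + 12*k*t^4 + 12*k*t^3 + 4*t^5 + 4*t^4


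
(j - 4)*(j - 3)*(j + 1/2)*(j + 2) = j^4 - 9*j^3/2 - 9*j^2/2 + 23*j + 12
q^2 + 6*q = q*(q + 6)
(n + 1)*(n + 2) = n^2 + 3*n + 2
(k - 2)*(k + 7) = k^2 + 5*k - 14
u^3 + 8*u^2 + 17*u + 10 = (u + 1)*(u + 2)*(u + 5)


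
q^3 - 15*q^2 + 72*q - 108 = (q - 6)^2*(q - 3)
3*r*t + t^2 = t*(3*r + t)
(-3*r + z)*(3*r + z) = -9*r^2 + z^2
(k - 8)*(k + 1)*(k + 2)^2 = k^4 - 3*k^3 - 32*k^2 - 60*k - 32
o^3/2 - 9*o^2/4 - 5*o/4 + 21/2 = (o/2 + 1)*(o - 7/2)*(o - 3)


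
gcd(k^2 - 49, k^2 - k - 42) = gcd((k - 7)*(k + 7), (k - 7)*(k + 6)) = k - 7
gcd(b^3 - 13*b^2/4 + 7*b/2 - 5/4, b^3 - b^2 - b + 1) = b^2 - 2*b + 1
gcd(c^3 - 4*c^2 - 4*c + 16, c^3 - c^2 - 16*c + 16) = c - 4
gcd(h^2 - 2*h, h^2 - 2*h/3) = h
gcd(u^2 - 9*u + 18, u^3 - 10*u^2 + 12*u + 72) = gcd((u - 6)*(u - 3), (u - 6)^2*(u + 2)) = u - 6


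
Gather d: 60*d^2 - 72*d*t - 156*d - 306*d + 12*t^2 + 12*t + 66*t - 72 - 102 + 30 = 60*d^2 + d*(-72*t - 462) + 12*t^2 + 78*t - 144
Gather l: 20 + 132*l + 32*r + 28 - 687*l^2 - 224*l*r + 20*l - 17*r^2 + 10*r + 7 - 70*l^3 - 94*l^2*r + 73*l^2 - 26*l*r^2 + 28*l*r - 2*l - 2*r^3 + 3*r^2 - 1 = -70*l^3 + l^2*(-94*r - 614) + l*(-26*r^2 - 196*r + 150) - 2*r^3 - 14*r^2 + 42*r + 54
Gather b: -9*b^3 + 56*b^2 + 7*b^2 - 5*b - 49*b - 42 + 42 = -9*b^3 + 63*b^2 - 54*b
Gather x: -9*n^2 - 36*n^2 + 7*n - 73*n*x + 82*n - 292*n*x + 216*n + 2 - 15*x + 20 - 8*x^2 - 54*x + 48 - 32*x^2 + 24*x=-45*n^2 + 305*n - 40*x^2 + x*(-365*n - 45) + 70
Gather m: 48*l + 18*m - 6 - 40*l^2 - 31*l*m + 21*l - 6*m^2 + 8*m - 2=-40*l^2 + 69*l - 6*m^2 + m*(26 - 31*l) - 8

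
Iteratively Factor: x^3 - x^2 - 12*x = (x - 4)*(x^2 + 3*x) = x*(x - 4)*(x + 3)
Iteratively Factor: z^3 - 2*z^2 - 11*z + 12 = (z - 1)*(z^2 - z - 12) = (z - 1)*(z + 3)*(z - 4)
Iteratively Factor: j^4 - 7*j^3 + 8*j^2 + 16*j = (j + 1)*(j^3 - 8*j^2 + 16*j) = (j - 4)*(j + 1)*(j^2 - 4*j) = j*(j - 4)*(j + 1)*(j - 4)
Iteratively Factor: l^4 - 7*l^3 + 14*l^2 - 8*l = (l)*(l^3 - 7*l^2 + 14*l - 8) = l*(l - 2)*(l^2 - 5*l + 4) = l*(l - 4)*(l - 2)*(l - 1)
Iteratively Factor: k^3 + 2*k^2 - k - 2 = (k - 1)*(k^2 + 3*k + 2) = (k - 1)*(k + 1)*(k + 2)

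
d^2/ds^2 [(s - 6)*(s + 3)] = 2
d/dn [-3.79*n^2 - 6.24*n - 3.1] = -7.58*n - 6.24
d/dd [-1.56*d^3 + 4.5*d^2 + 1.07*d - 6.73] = -4.68*d^2 + 9.0*d + 1.07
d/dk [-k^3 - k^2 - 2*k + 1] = -3*k^2 - 2*k - 2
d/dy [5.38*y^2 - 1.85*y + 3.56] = 10.76*y - 1.85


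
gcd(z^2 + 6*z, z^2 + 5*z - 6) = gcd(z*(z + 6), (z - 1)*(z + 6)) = z + 6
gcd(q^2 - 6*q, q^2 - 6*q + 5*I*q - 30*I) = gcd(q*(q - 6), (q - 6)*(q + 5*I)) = q - 6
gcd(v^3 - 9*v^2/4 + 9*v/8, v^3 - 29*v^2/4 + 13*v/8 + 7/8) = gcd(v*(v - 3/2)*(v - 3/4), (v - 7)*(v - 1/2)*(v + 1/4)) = 1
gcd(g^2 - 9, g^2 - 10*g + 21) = g - 3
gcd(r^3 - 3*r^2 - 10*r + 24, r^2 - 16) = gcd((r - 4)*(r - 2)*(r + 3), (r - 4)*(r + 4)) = r - 4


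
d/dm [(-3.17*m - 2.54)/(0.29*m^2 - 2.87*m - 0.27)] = (0.9193*m^2 + 1.4732*m - 6.4339)/(0.0841*m^4 - 1.6646*m^3 + 8.0803*m^2 + 1.5498*m + 0.0729)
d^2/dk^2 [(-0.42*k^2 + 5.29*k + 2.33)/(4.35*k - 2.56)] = (200.492706 - 2.8421709430404e-14*k)/(82.312875*k^3 - 145.3248*k^2 + 85.52448*k - 16.777216)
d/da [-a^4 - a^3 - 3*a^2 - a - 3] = -4*a^3 - 3*a^2 - 6*a - 1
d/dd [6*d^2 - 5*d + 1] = 12*d - 5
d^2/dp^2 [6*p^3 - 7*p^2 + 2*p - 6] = 36*p - 14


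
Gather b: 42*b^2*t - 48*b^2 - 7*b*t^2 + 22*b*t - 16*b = b^2*(42*t - 48) + b*(-7*t^2 + 22*t - 16)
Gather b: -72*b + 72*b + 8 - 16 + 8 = 0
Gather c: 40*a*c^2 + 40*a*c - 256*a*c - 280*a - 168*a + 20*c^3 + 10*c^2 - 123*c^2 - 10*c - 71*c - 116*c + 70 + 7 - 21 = -448*a + 20*c^3 + c^2*(40*a - 113) + c*(-216*a - 197) + 56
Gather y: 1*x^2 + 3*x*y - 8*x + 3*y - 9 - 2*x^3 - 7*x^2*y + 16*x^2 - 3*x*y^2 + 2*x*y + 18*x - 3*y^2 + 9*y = -2*x^3 + 17*x^2 + 10*x + y^2*(-3*x - 3) + y*(-7*x^2 + 5*x + 12) - 9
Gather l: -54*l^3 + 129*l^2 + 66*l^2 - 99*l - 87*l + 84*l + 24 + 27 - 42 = -54*l^3 + 195*l^2 - 102*l + 9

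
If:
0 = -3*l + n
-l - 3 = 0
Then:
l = -3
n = -9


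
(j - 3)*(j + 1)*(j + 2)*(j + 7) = j^4 + 7*j^3 - 7*j^2 - 55*j - 42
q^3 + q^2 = q^2*(q + 1)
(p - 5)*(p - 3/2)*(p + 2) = p^3 - 9*p^2/2 - 11*p/2 + 15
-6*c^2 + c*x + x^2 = (-2*c + x)*(3*c + x)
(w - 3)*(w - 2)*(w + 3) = w^3 - 2*w^2 - 9*w + 18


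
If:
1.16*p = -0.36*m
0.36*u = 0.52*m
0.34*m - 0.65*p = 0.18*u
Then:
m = 0.00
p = 0.00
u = 0.00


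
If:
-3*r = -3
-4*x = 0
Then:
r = 1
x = 0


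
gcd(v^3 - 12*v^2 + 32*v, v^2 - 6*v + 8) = v - 4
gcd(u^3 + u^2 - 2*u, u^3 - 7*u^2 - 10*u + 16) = u^2 + u - 2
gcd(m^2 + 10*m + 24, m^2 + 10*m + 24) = m^2 + 10*m + 24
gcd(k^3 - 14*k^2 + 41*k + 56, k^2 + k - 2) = 1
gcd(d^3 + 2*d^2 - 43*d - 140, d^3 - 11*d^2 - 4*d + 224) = d^2 - 3*d - 28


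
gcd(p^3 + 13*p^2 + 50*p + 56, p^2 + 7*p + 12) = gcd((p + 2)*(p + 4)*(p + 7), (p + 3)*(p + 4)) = p + 4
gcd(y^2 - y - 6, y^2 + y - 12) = y - 3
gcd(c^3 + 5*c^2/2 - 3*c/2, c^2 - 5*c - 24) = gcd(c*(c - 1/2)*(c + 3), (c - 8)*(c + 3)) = c + 3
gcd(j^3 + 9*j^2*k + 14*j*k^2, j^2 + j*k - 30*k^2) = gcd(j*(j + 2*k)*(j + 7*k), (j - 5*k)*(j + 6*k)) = 1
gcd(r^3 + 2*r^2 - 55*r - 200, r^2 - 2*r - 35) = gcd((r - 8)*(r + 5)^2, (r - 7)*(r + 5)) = r + 5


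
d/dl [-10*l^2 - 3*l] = -20*l - 3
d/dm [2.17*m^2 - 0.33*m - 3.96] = 4.34*m - 0.33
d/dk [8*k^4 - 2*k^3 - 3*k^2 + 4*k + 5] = 32*k^3 - 6*k^2 - 6*k + 4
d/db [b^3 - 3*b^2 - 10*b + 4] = 3*b^2 - 6*b - 10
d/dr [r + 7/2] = 1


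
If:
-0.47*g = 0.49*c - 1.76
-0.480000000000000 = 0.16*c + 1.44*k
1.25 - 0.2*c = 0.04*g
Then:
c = 6.95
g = -3.50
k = -1.11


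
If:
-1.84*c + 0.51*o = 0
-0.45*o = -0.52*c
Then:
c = 0.00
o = 0.00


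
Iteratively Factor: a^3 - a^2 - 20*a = (a + 4)*(a^2 - 5*a) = (a - 5)*(a + 4)*(a)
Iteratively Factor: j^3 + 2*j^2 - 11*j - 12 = (j + 1)*(j^2 + j - 12) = (j - 3)*(j + 1)*(j + 4)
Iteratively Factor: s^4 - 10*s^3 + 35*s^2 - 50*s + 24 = (s - 2)*(s^3 - 8*s^2 + 19*s - 12) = (s - 4)*(s - 2)*(s^2 - 4*s + 3) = (s - 4)*(s - 2)*(s - 1)*(s - 3)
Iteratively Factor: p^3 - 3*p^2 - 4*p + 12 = (p - 2)*(p^2 - p - 6) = (p - 3)*(p - 2)*(p + 2)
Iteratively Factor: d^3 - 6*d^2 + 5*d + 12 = (d - 3)*(d^2 - 3*d - 4) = (d - 3)*(d + 1)*(d - 4)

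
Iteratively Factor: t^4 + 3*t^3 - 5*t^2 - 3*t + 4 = (t + 1)*(t^3 + 2*t^2 - 7*t + 4) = (t - 1)*(t + 1)*(t^2 + 3*t - 4) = (t - 1)*(t + 1)*(t + 4)*(t - 1)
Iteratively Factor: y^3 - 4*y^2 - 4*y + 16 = (y + 2)*(y^2 - 6*y + 8) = (y - 4)*(y + 2)*(y - 2)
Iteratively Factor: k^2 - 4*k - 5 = (k - 5)*(k + 1)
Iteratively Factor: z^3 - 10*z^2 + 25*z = (z - 5)*(z^2 - 5*z) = (z - 5)^2*(z)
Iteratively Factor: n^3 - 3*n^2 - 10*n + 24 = (n + 3)*(n^2 - 6*n + 8) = (n - 4)*(n + 3)*(n - 2)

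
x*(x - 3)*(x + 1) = x^3 - 2*x^2 - 3*x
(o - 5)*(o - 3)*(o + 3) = o^3 - 5*o^2 - 9*o + 45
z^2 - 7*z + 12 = (z - 4)*(z - 3)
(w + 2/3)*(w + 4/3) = w^2 + 2*w + 8/9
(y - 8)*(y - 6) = y^2 - 14*y + 48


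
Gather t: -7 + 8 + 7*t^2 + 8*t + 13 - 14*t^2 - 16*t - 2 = -7*t^2 - 8*t + 12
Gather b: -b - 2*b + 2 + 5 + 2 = 9 - 3*b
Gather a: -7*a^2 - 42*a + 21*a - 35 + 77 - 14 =-7*a^2 - 21*a + 28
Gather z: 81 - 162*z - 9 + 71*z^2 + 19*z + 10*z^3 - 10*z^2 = 10*z^3 + 61*z^2 - 143*z + 72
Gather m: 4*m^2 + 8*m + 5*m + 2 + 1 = 4*m^2 + 13*m + 3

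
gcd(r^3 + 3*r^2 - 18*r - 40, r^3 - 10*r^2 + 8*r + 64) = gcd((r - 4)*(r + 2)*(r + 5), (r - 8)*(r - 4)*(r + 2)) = r^2 - 2*r - 8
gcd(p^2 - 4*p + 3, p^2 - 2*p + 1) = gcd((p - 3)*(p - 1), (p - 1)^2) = p - 1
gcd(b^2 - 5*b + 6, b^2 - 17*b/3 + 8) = b - 3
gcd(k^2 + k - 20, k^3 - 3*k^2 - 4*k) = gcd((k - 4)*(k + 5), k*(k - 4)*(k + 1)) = k - 4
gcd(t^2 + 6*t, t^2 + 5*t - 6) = t + 6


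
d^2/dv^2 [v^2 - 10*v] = 2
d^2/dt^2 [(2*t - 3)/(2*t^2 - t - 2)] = 2*(4*(2 - 3*t)*(-2*t^2 + t + 2) - (2*t - 3)*(4*t - 1)^2)/(-2*t^2 + t + 2)^3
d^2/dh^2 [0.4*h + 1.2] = 0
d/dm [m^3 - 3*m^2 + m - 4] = 3*m^2 - 6*m + 1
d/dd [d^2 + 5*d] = 2*d + 5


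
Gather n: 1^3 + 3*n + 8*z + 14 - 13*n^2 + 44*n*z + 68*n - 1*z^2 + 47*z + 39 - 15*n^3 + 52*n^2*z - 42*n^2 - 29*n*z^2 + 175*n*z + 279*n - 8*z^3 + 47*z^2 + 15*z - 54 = -15*n^3 + n^2*(52*z - 55) + n*(-29*z^2 + 219*z + 350) - 8*z^3 + 46*z^2 + 70*z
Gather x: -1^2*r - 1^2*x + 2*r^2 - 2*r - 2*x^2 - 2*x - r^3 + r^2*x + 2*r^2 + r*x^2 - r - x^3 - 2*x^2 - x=-r^3 + 4*r^2 - 4*r - x^3 + x^2*(r - 4) + x*(r^2 - 4)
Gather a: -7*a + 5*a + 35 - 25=10 - 2*a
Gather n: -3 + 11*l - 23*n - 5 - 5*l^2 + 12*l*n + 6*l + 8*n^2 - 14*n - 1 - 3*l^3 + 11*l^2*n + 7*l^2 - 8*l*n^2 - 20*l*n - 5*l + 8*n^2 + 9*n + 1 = -3*l^3 + 2*l^2 + 12*l + n^2*(16 - 8*l) + n*(11*l^2 - 8*l - 28) - 8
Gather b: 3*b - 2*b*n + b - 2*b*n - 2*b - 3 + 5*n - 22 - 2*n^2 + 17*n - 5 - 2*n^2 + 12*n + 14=b*(2 - 4*n) - 4*n^2 + 34*n - 16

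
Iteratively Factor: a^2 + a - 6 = (a - 2)*(a + 3)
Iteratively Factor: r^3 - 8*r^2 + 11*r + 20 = (r - 4)*(r^2 - 4*r - 5) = (r - 5)*(r - 4)*(r + 1)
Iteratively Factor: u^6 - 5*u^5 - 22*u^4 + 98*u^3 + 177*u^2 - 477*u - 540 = (u - 4)*(u^5 - u^4 - 26*u^3 - 6*u^2 + 153*u + 135) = (u - 5)*(u - 4)*(u^4 + 4*u^3 - 6*u^2 - 36*u - 27) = (u - 5)*(u - 4)*(u - 3)*(u^3 + 7*u^2 + 15*u + 9) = (u - 5)*(u - 4)*(u - 3)*(u + 3)*(u^2 + 4*u + 3) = (u - 5)*(u - 4)*(u - 3)*(u + 3)^2*(u + 1)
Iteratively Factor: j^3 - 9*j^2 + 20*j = (j)*(j^2 - 9*j + 20) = j*(j - 5)*(j - 4)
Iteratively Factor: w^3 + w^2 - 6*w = (w - 2)*(w^2 + 3*w) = w*(w - 2)*(w + 3)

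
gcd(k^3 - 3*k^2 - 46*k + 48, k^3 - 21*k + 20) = k - 1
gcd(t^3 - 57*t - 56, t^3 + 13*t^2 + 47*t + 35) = t^2 + 8*t + 7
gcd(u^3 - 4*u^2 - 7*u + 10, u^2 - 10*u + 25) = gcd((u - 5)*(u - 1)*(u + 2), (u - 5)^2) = u - 5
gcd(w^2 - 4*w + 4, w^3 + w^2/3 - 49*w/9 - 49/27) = 1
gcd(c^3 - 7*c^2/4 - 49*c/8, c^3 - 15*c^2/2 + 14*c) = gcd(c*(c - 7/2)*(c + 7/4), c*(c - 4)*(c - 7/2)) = c^2 - 7*c/2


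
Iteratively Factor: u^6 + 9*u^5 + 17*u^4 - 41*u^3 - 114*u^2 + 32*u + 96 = (u + 4)*(u^5 + 5*u^4 - 3*u^3 - 29*u^2 + 2*u + 24) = (u - 1)*(u + 4)*(u^4 + 6*u^3 + 3*u^2 - 26*u - 24) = (u - 1)*(u + 1)*(u + 4)*(u^3 + 5*u^2 - 2*u - 24) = (u - 1)*(u + 1)*(u + 4)^2*(u^2 + u - 6) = (u - 1)*(u + 1)*(u + 3)*(u + 4)^2*(u - 2)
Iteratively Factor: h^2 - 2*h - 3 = (h - 3)*(h + 1)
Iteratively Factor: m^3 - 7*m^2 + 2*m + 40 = (m - 5)*(m^2 - 2*m - 8) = (m - 5)*(m + 2)*(m - 4)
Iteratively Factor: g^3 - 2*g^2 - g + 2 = (g - 1)*(g^2 - g - 2) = (g - 1)*(g + 1)*(g - 2)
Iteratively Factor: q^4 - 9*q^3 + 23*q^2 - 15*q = (q)*(q^3 - 9*q^2 + 23*q - 15) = q*(q - 1)*(q^2 - 8*q + 15) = q*(q - 3)*(q - 1)*(q - 5)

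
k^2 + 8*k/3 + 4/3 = (k + 2/3)*(k + 2)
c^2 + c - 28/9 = (c - 4/3)*(c + 7/3)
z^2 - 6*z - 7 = (z - 7)*(z + 1)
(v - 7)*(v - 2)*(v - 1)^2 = v^4 - 11*v^3 + 33*v^2 - 37*v + 14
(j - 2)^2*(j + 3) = j^3 - j^2 - 8*j + 12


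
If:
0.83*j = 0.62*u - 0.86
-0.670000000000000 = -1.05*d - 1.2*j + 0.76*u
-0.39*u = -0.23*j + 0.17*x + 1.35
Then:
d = 0.101201651284478*x + 2.76778943493466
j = -0.581998895637769*x - 6.47377139701822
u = -0.779127553837659*x - 7.27940364439536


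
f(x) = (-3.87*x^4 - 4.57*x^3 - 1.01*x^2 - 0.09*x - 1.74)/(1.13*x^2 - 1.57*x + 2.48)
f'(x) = (1.57 - 2.26*x)*(-3.87*x^4 - 4.57*x^3 - 1.01*x^2 - 0.09*x - 1.74)/(1.13*x^2 - 1.57*x + 2.48)^2 + (-15.48*x^3 - 13.71*x^2 - 2.02*x - 0.09)/(1.13*x^2 - 1.57*x + 2.48) = (-8.7462*x^5 + 13.0636*x^4 - 24.0406*x^3 - 32.3134*x^2 - 1.0772*x - 2.955)/(1.2769*x^4 - 3.5482*x^3 + 8.0697*x^2 - 7.7872*x + 6.1504)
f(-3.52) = -18.57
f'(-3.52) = 15.24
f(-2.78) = -9.13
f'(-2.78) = 10.30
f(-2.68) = -8.13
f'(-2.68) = 9.64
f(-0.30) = -0.56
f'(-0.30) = -0.51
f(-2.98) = -11.32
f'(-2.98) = 11.62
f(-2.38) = -5.53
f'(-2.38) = 7.71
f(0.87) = -3.97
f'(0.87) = -10.59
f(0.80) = -3.28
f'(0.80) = -9.05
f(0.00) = -0.70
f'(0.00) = -0.48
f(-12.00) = -393.92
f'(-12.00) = 73.34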